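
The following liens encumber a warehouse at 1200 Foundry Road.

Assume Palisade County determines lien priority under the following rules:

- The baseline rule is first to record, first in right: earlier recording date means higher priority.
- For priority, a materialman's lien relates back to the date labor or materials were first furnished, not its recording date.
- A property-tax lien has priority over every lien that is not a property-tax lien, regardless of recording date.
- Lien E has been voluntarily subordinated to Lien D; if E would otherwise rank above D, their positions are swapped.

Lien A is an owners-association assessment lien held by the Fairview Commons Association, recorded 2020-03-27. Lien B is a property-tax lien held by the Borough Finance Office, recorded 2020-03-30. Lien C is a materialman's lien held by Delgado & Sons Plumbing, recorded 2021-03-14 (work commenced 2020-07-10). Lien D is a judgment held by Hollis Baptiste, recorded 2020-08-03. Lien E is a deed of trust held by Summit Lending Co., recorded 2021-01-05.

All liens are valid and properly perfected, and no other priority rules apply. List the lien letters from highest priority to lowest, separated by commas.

Adjusting effective dates: C relates back to 2020-07-10 (work commenced).
As a property-tax lien, B is senior to every other lien.
The other liens, earliest effective date first: A (2020-03-27), C (2020-07-10), D (2020-08-03), E (2021-01-05).
E already ranks below D; the subordination has no effect.

B, A, C, D, E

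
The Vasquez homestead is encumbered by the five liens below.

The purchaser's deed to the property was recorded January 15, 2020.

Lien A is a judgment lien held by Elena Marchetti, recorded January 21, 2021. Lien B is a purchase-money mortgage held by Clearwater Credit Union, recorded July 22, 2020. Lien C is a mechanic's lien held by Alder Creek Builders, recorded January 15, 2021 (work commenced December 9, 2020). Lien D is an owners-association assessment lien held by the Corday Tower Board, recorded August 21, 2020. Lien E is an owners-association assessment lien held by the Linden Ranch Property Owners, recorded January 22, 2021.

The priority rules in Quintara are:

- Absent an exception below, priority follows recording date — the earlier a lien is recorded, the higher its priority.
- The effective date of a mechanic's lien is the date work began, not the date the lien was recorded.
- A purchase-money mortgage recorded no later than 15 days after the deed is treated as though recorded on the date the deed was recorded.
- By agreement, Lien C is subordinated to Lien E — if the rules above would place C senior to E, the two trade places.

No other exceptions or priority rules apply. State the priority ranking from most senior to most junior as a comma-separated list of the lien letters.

B, D, E, A, C

First, effective dates: B missed the 15-day window (189 days after the deed), so its recording date stands; C relates back to December 9, 2020 (work commenced).
Ordering by effective date: B (July 22, 2020), D (August 21, 2020), C (December 9, 2020), A (January 21, 2021), E (January 22, 2021).
The subordination applies — C was senior to E — so C and E swap.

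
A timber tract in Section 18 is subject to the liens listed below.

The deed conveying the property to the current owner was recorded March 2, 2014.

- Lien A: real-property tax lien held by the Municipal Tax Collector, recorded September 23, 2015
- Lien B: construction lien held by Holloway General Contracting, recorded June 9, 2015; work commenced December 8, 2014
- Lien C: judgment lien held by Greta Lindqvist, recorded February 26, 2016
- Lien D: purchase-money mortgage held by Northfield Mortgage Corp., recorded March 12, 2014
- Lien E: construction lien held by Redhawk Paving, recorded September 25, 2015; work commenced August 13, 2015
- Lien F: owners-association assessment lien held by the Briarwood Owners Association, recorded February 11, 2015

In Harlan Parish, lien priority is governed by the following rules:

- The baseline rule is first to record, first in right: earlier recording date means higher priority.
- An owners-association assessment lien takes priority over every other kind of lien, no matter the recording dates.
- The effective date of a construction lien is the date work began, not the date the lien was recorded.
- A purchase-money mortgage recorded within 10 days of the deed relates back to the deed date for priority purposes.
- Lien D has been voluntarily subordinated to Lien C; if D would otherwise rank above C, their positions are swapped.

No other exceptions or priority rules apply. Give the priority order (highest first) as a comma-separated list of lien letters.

Effective dates after the stated exceptions: B's effective date is December 8, 2014, when work began; D relates back to the deed date March 2, 2014; E is treated as recorded August 13, 2015, the work-commencement date.
F is an owners-association assessment lien, so it outranks all other liens regardless of date.
The other liens, earliest effective date first: D (March 2, 2014), B (December 8, 2014), E (August 13, 2015), A (September 23, 2015), C (February 26, 2016).
D is senior to C before the subordination, so the two trade places.

F, C, B, E, A, D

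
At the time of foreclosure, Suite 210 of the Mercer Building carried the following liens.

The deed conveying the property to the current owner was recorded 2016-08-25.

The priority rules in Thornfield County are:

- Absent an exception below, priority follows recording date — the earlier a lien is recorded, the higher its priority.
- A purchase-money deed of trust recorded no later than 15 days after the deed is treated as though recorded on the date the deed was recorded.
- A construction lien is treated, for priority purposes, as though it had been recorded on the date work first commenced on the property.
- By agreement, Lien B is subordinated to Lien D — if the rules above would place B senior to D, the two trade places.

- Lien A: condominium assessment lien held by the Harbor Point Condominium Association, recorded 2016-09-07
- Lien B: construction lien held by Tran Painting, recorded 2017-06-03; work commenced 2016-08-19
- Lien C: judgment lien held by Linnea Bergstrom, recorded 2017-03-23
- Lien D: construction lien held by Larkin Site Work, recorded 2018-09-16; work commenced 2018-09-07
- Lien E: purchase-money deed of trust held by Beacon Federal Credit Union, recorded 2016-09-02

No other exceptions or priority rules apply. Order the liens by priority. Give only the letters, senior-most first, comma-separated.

First, effective dates: B relates back to 2016-08-19 (work commenced); D relates back to 2018-09-07 (work commenced); E relates back to the deed date 2016-08-25.
Sorted by effective date: B (2016-08-19), E (2016-08-25), A (2016-09-07), C (2017-03-23), D (2018-09-07).
B is senior to D before the subordination, so the two trade places.

D, E, A, C, B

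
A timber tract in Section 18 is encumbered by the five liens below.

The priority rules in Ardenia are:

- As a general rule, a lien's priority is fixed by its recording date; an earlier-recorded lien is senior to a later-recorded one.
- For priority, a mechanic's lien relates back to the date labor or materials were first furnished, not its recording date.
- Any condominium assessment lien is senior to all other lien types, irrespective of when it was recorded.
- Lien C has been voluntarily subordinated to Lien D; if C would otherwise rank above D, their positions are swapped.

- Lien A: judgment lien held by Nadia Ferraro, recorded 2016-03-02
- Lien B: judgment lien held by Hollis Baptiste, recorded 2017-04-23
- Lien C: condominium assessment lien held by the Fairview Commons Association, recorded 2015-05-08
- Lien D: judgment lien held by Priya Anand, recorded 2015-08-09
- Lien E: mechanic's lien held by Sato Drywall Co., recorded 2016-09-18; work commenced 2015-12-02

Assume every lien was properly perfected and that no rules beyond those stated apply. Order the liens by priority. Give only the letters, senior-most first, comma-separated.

Effective dates: E is treated as recorded 2015-12-02, the work-commencement date.
C is a condominium assessment lien and takes priority over every other lien.
The other liens, earliest effective date first: D (2015-08-09), E (2015-12-02), A (2016-03-02), B (2017-04-23).
The subordination applies — C was senior to D — so C and D swap.

D, C, E, A, B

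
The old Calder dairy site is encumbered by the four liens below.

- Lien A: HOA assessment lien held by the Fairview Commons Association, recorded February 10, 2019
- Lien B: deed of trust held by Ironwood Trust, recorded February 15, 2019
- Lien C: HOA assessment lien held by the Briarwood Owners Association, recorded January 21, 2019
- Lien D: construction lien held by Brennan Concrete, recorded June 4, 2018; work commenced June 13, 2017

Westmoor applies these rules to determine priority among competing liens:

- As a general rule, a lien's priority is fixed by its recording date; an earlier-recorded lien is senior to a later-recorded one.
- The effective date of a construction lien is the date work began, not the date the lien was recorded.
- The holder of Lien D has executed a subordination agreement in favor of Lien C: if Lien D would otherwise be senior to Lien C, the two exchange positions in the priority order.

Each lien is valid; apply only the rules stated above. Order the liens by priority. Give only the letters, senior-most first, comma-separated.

Adjusting effective dates: D's effective date is June 13, 2017, when work began.
By effective date: D (June 13, 2017), C (January 21, 2019), A (February 10, 2019), B (February 15, 2019).
D would otherwise be senior to C, so under the subordination agreement D and C exchange positions.

C, D, A, B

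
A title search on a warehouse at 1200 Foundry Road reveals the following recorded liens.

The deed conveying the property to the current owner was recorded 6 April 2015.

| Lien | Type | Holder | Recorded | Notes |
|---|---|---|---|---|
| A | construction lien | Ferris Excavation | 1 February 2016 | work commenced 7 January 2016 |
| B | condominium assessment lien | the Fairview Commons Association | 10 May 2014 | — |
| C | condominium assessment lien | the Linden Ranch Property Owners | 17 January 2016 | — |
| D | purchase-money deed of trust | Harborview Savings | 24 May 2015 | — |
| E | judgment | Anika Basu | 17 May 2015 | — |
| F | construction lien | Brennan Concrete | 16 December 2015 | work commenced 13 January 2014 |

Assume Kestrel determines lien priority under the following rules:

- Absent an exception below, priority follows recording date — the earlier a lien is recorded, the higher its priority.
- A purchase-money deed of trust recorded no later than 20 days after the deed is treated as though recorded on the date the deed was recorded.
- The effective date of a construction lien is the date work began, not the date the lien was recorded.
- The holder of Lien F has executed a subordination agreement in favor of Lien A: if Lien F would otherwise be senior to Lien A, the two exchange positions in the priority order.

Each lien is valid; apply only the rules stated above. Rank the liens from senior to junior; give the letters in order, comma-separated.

Effective dates: A's effective date is 7 January 2016, when work began; D was recorded 48 days after the deed — beyond 20 days — so no relation-back applies; F is treated as recorded 13 January 2014, the work-commencement date.
By effective date: F (13 January 2014), B (10 May 2014), E (17 May 2015), D (24 May 2015), A (7 January 2016), C (17 January 2016).
The subordination applies — F was senior to A — so F and A swap.

A, B, E, D, F, C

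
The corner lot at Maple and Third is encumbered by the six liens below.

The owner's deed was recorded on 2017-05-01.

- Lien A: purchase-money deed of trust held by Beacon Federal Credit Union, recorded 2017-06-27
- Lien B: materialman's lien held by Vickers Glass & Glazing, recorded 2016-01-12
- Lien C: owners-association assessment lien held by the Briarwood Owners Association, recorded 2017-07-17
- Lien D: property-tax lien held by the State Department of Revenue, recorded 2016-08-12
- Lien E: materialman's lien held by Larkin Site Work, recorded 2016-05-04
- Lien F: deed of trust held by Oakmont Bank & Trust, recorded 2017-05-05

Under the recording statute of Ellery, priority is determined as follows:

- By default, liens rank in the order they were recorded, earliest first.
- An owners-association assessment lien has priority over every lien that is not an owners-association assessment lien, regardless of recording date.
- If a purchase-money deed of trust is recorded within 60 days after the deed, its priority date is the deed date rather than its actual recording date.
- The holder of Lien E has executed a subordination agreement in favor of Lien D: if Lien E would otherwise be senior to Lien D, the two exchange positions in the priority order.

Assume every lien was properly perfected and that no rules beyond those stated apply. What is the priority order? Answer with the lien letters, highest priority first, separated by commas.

Effective dates: A's effective date is the deed date, 2017-05-01.
C, as an owners-association assessment lien, has superpriority and ranks first.
The other liens, earliest effective date first: B (2016-01-12), E (2016-05-04), D (2016-08-12), A (2017-05-01), F (2017-05-05).
Because E would otherwise rank above D, the subordination swaps them.

C, B, D, E, A, F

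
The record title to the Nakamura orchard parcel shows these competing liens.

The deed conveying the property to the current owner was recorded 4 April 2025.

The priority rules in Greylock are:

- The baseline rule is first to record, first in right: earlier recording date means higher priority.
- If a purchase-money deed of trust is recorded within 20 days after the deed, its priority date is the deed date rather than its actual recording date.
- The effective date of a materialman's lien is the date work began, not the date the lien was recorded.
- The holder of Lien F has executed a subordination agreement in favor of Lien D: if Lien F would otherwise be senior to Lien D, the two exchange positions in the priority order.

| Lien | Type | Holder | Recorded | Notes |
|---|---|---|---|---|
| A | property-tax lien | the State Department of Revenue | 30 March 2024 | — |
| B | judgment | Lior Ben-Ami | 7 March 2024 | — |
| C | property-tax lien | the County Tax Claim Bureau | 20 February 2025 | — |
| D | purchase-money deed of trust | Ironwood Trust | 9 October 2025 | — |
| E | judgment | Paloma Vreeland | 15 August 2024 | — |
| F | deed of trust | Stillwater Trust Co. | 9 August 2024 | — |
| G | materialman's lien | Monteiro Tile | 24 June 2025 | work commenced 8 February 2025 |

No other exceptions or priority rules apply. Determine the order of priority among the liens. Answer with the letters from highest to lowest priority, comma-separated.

Effective dates: D was recorded 188 days after the deed, outside the 20-day window, so it keeps its recording date; G is treated as recorded 8 February 2025, the work-commencement date.
By effective date: B (7 March 2024), A (30 March 2024), F (9 August 2024), E (15 August 2024), G (8 February 2025), C (20 February 2025), D (9 October 2025).
F would otherwise be senior to D, so under the subordination agreement F and D exchange positions.

B, A, D, E, G, C, F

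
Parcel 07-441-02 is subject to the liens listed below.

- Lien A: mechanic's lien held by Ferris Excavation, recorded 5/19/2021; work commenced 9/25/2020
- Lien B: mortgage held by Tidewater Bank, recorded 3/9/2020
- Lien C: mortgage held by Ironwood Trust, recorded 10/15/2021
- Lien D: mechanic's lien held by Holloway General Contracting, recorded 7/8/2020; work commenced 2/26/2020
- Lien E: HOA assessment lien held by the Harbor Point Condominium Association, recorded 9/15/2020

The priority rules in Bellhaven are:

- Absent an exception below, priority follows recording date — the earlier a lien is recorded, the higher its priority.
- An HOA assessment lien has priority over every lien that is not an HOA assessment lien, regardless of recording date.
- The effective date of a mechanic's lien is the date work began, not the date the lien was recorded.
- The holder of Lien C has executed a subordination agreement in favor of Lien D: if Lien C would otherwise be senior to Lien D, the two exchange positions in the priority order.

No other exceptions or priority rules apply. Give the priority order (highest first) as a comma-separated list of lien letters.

E, D, B, A, C

Effective dates: A relates back to 9/25/2020 (work commenced); D is treated as recorded 2/26/2020, the work-commencement date.
E is an HOA assessment lien and takes priority over every other lien.
Remaining liens by effective date: D (2/26/2020), B (3/9/2020), A (9/25/2020), C (10/15/2021).
Since C is not senior to D, the subordination leaves the order unchanged.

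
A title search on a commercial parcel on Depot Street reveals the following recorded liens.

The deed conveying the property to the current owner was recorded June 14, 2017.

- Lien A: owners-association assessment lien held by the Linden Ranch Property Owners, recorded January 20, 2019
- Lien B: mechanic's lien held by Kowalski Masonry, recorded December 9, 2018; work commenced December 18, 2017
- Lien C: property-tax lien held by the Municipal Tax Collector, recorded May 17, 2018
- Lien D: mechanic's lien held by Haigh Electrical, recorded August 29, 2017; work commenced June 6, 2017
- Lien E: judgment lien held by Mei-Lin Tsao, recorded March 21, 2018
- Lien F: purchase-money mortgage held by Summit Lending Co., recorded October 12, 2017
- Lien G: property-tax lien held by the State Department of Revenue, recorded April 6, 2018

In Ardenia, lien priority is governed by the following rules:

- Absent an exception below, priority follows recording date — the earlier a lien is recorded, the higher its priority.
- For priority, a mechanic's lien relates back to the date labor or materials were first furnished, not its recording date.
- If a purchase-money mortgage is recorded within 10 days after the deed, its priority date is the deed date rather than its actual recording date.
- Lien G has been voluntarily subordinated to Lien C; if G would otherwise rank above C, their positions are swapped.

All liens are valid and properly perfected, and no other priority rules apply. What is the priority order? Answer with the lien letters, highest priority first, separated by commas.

D, F, B, E, C, G, A

Effective dates: B is treated as recorded December 18, 2017, the work-commencement date; D is treated as recorded June 6, 2017, the work-commencement date; F missed the 10-day window (120 days after the deed), so its recording date stands.
By effective date, earliest first: D (June 6, 2017), F (October 12, 2017), B (December 18, 2017), E (March 21, 2018), G (April 6, 2018), C (May 17, 2018), A (January 20, 2019).
G is senior to C before the subordination, so the two trade places.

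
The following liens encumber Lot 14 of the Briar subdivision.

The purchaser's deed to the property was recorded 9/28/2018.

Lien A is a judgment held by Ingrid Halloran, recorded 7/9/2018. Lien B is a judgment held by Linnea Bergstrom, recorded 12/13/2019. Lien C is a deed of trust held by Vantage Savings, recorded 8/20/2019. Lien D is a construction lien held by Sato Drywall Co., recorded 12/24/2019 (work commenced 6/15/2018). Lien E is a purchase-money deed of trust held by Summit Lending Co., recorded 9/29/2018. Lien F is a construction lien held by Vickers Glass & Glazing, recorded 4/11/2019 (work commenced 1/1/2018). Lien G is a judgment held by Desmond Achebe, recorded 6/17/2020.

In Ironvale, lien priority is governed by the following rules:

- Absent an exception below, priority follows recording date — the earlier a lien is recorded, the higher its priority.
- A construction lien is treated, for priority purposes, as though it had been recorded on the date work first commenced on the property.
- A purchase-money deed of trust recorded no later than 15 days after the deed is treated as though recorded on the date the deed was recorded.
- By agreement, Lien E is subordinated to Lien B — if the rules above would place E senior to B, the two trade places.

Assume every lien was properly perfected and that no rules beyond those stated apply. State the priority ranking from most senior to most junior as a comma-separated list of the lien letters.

F, D, A, B, C, E, G

Adjusting effective dates: D relates back to 6/15/2018 (work commenced); E's effective date is the deed date, 9/28/2018; F relates back to 1/1/2018 (work commenced).
By effective date: F (1/1/2018), D (6/15/2018), A (7/9/2018), E (9/28/2018), C (8/20/2019), B (12/13/2019), G (6/17/2020).
E is senior to B before the subordination, so the two trade places.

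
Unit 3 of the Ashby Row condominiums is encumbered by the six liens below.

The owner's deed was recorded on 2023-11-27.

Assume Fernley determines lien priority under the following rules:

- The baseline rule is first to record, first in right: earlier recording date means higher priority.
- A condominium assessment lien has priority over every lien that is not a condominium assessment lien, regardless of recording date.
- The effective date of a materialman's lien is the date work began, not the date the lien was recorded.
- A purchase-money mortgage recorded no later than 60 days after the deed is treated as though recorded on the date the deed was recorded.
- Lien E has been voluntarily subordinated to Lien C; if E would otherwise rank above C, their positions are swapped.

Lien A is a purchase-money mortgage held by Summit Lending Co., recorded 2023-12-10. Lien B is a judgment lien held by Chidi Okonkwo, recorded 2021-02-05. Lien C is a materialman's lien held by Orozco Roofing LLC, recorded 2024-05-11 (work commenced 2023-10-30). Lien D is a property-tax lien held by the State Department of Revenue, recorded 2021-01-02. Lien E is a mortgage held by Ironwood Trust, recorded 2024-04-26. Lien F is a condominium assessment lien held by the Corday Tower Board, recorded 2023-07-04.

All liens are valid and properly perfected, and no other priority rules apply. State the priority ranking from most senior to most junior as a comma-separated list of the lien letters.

Adjusting effective dates: A relates back to the deed date 2023-11-27; C's effective date is 2023-10-30, when work began.
F, as a condominium assessment lien, has superpriority and ranks first.
Among the remaining liens, by effective date: D (2021-01-02), B (2021-02-05), C (2023-10-30), A (2023-11-27), E (2024-04-26).
E already ranks below C; the subordination has no effect.

F, D, B, C, A, E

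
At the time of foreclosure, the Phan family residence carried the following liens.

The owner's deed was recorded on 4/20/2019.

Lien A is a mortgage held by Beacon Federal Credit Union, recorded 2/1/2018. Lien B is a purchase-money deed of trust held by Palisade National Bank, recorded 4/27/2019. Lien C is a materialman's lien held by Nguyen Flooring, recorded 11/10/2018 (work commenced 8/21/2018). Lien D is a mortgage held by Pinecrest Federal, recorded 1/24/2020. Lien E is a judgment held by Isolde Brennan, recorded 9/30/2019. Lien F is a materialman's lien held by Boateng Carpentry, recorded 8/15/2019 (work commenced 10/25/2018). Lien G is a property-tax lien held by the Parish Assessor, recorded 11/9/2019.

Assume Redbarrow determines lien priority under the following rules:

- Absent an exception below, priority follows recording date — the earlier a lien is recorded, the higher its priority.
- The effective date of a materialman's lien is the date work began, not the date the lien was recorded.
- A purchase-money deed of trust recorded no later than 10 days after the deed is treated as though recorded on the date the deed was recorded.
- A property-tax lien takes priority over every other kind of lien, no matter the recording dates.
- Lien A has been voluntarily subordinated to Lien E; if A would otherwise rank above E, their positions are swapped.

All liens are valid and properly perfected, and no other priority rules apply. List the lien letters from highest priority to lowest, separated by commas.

Effective dates: B's effective date is the deed date, 4/20/2019; C is treated as recorded 8/21/2018, the work-commencement date; F is treated as recorded 10/25/2018, the work-commencement date.
G is a property-tax lien, so it outranks all other liens regardless of date.
The other liens, earliest effective date first: A (2/1/2018), C (8/21/2018), F (10/25/2018), B (4/20/2019), E (9/30/2019), D (1/24/2020).
A is senior to E before the subordination, so the two trade places.

G, E, C, F, B, A, D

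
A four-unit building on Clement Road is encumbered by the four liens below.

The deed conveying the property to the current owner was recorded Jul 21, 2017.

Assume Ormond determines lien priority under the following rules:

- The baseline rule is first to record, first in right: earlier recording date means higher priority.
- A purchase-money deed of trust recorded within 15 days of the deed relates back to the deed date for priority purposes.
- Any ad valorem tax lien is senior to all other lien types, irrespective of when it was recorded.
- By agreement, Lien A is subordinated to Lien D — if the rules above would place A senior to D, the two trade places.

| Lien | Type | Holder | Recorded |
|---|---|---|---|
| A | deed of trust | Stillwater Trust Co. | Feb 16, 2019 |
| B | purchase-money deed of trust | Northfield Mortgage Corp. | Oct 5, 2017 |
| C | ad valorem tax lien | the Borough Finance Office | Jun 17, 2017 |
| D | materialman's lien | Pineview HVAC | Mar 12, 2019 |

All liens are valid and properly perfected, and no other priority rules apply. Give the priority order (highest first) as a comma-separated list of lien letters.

First, effective dates: B was recorded 76 days after the deed, outside the 15-day window, so it keeps its recording date.
C is an ad valorem tax lien and takes priority over every other lien.
Remaining liens by effective date: B (Oct 5, 2017), A (Feb 16, 2019), D (Mar 12, 2019).
The subordination applies — A was senior to D — so A and D swap.

C, B, D, A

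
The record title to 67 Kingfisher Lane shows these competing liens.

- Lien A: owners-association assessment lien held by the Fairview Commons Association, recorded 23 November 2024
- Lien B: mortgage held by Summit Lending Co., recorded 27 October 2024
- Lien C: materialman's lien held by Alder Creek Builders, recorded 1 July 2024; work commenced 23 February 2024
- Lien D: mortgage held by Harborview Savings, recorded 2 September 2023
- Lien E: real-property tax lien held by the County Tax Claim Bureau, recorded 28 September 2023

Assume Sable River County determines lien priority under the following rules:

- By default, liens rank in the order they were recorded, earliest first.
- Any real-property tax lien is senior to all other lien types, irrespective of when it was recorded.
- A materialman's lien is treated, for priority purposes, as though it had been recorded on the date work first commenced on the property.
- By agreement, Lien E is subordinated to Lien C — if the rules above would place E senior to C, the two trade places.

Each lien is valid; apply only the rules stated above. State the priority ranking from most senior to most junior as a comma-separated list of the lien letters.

C, D, E, B, A

Adjusting effective dates: C is treated as recorded 23 February 2024, the work-commencement date.
E is a real-property tax lien and takes priority over every other lien.
Remaining liens by effective date: D (2 September 2023), C (23 February 2024), B (27 October 2024), A (23 November 2024).
Because E would otherwise rank above C, the subordination swaps them.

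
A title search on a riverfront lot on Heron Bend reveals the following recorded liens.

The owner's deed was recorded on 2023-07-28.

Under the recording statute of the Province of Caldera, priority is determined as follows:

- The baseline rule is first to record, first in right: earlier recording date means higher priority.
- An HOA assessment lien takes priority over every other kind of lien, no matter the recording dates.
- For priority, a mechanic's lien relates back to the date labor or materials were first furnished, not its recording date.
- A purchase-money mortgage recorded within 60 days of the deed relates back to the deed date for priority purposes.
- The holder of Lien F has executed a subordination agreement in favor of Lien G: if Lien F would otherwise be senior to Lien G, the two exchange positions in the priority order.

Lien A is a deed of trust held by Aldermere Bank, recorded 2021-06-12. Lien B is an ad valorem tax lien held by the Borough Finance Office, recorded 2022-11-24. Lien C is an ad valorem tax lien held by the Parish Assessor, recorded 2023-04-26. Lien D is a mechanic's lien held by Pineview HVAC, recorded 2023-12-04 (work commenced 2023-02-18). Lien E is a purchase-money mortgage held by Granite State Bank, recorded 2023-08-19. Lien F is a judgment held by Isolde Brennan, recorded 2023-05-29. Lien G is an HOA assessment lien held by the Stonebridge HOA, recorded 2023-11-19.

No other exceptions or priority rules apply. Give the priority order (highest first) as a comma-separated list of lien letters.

G, A, B, D, C, F, E

Effective dates after the stated exceptions: D is treated as recorded 2023-02-18, the work-commencement date; E relates back to the deed date 2023-07-28.
G is an HOA assessment lien, so it outranks all other liens regardless of date.
Remaining liens by effective date: A (2021-06-12), B (2022-11-24), D (2023-02-18), C (2023-04-26), F (2023-05-29), E (2023-07-28).
F already ranks below G; the subordination has no effect.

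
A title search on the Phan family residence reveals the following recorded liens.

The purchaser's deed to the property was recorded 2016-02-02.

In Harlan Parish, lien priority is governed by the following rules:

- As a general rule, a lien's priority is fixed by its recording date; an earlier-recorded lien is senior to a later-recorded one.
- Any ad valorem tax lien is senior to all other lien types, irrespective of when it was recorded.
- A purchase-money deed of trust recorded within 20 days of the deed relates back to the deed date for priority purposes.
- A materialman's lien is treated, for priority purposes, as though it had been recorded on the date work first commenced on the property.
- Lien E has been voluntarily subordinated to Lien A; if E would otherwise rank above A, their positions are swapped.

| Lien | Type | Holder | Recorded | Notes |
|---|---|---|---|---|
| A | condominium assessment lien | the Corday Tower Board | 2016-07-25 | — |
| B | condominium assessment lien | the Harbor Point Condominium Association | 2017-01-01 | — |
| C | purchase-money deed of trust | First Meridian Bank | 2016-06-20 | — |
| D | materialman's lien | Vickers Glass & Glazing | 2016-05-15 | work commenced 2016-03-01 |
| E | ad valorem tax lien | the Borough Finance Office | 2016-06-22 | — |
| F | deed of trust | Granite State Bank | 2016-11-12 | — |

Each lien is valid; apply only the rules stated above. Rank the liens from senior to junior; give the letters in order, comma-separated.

Adjusting effective dates: C was recorded 139 days after the deed, outside the 20-day window, so it keeps its recording date; D relates back to 2016-03-01 (work commenced).
E, as an ad valorem tax lien, has superpriority and ranks first.
Among the remaining liens, by effective date: D (2016-03-01), C (2016-06-20), A (2016-07-25), F (2016-11-12), B (2017-01-01).
Because E would otherwise rank above A, the subordination swaps them.

A, D, C, E, F, B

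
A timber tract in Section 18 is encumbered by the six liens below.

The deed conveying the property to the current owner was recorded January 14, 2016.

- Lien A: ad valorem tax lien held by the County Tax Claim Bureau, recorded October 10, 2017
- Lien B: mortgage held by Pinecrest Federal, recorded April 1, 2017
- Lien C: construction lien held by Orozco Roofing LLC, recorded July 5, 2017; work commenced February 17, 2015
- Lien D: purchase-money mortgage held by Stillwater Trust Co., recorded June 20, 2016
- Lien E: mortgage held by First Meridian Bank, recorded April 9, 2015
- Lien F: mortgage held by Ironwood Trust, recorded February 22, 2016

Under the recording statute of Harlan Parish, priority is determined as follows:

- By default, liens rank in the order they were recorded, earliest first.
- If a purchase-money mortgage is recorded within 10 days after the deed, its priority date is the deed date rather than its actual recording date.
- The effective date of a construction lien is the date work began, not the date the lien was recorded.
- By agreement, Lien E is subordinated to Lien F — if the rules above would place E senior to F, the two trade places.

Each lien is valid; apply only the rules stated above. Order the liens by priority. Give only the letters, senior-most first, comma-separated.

Effective dates after the stated exceptions: C's effective date is February 17, 2015, when work began; D missed the 10-day window (158 days after the deed), so its recording date stands.
Sorted by effective date: C (February 17, 2015), E (April 9, 2015), F (February 22, 2016), D (June 20, 2016), B (April 1, 2017), A (October 10, 2017).
E is senior to F before the subordination, so the two trade places.

C, F, E, D, B, A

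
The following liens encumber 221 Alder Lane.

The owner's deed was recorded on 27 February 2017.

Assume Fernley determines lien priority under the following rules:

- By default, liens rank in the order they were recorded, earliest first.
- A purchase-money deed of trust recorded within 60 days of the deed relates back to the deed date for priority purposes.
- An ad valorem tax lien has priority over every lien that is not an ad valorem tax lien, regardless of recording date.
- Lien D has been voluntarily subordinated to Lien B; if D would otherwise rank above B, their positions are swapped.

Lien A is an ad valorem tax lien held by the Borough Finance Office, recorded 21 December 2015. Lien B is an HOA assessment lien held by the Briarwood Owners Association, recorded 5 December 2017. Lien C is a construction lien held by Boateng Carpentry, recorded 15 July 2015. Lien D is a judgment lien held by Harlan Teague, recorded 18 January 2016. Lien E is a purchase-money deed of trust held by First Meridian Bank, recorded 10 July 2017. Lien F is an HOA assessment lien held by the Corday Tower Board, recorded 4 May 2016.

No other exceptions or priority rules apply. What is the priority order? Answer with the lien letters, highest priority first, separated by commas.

A, C, B, F, E, D

Effective dates after the stated exceptions: E missed the 60-day window (133 days after the deed), so its recording date stands.
A, as an ad valorem tax lien, has superpriority and ranks first.
Remaining liens by effective date: C (15 July 2015), D (18 January 2016), F (4 May 2016), E (10 July 2017), B (5 December 2017).
Because D would otherwise rank above B, the subordination swaps them.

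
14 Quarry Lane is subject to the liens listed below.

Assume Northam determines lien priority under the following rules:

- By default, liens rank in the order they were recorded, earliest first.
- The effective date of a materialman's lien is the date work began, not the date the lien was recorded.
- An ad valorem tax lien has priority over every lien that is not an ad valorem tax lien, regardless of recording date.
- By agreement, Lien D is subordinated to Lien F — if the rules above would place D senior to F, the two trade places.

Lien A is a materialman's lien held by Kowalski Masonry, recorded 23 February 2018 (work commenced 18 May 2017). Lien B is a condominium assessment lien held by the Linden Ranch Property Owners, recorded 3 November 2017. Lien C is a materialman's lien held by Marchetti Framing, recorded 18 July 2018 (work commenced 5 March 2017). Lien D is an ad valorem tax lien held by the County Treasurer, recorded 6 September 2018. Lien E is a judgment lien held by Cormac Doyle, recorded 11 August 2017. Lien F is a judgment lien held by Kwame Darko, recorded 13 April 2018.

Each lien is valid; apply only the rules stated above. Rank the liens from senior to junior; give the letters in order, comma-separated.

Adjusting effective dates: A is treated as recorded 18 May 2017, the work-commencement date; C is treated as recorded 5 March 2017, the work-commencement date.
D is an ad valorem tax lien, so it outranks all other liens regardless of date.
The other liens, earliest effective date first: C (5 March 2017), A (18 May 2017), E (11 August 2017), B (3 November 2017), F (13 April 2018).
D would otherwise be senior to F, so under the subordination agreement D and F exchange positions.

F, C, A, E, B, D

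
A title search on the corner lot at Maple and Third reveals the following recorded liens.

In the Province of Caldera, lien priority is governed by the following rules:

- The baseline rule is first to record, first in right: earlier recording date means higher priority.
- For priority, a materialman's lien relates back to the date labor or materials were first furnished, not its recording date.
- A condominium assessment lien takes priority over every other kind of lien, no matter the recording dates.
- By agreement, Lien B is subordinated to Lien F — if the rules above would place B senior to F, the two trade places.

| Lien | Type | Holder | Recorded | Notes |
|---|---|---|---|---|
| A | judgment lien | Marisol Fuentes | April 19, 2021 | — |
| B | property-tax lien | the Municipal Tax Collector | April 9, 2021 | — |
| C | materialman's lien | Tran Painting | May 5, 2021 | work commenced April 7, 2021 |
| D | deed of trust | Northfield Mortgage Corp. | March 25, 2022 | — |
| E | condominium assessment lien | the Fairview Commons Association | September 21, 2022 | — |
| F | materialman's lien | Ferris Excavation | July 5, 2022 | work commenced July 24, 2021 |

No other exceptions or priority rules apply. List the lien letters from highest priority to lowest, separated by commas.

E, C, F, A, B, D

Effective dates after the stated exceptions: C relates back to April 7, 2021 (work commenced); F is treated as recorded July 24, 2021, the work-commencement date.
E is a condominium assessment lien, so it outranks all other liens regardless of date.
The other liens, earliest effective date first: C (April 7, 2021), B (April 9, 2021), A (April 19, 2021), F (July 24, 2021), D (March 25, 2022).
B is senior to F before the subordination, so the two trade places.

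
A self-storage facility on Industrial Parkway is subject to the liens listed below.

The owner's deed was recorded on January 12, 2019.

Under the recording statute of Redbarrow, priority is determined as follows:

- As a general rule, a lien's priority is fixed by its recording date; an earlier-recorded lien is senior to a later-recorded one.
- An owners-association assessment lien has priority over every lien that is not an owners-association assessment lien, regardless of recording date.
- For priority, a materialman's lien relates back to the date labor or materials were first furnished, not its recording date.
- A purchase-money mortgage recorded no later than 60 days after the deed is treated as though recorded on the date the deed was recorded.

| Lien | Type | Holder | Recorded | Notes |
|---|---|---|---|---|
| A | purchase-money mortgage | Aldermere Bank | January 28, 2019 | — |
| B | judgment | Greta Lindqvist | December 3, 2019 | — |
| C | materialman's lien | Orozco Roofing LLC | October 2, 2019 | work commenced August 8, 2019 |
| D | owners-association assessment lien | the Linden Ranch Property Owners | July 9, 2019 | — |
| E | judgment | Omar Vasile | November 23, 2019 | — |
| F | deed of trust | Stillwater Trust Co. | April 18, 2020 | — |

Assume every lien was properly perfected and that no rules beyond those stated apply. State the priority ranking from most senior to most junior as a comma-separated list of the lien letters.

Effective dates: A relates back to the deed date January 12, 2019; C's effective date is August 8, 2019, when work began.
As an owners-association assessment lien, D is senior to every other lien.
The other liens, earliest effective date first: A (January 12, 2019), C (August 8, 2019), E (November 23, 2019), B (December 3, 2019), F (April 18, 2020).

D, A, C, E, B, F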